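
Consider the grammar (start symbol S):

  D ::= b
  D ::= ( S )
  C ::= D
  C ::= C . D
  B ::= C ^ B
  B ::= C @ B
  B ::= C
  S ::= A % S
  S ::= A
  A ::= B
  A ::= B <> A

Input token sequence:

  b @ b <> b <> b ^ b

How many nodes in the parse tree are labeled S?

[S [A [B [C [D b]] @ [B [C [D b]]]] <> [A [B [C [D b]]] <> [A [B [C [D b]] ^ [B [C [D b]]]]]]]]

1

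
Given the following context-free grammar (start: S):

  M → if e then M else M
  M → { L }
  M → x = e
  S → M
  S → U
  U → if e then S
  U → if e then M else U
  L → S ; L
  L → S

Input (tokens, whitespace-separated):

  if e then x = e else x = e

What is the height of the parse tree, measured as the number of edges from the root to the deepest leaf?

3

[S [M if e then [M x = e] else [M x = e]]]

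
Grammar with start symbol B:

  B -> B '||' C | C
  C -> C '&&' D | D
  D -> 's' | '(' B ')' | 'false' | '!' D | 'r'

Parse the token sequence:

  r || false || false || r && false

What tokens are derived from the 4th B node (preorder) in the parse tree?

r

[B [B [B [B [C [D r]]] || [C [D false]]] || [C [D false]]] || [C [C [D r]] && [D false]]]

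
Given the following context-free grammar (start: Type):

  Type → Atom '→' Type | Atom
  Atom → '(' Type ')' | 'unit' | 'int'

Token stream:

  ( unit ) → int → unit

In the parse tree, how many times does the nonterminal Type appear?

[Type [Atom ( [Type [Atom unit]] )] → [Type [Atom int] → [Type [Atom unit]]]]

4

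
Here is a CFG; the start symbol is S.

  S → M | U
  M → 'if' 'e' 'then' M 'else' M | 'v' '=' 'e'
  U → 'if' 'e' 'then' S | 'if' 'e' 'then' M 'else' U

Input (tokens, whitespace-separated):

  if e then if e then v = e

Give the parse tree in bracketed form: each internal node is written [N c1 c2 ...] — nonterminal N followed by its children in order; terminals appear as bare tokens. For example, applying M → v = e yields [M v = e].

[S [U if e then [S [U if e then [S [M v = e]]]]]]

S
U
if e then S
if e then U
if e then if e then S
if e then if e then M
if e then if e then v = e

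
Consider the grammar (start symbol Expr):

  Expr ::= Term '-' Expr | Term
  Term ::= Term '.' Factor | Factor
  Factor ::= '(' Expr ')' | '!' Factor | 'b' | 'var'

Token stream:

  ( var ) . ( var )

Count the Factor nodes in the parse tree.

[Expr [Term [Term [Factor ( [Expr [Term [Factor var]]] )]] . [Factor ( [Expr [Term [Factor var]]] )]]]

4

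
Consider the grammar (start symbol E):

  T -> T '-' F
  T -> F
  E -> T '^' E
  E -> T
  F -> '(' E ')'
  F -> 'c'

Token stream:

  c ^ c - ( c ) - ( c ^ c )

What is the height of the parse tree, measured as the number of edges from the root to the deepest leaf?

[E [T [F c]] ^ [E [T [T [T [F c]] - [F ( [E [T [F c]]] )]] - [F ( [E [T [F c]] ^ [E [T [F c]]]] )]]]]

8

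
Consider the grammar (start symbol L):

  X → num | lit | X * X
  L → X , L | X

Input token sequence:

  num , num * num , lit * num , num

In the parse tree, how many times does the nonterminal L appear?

4

[L [X num] , [L [X [X num] * [X num]] , [L [X [X lit] * [X num]] , [L [X num]]]]]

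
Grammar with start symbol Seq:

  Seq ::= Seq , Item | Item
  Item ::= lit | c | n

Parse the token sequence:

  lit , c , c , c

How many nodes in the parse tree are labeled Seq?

4

[Seq [Seq [Seq [Seq [Item lit]] , [Item c]] , [Item c]] , [Item c]]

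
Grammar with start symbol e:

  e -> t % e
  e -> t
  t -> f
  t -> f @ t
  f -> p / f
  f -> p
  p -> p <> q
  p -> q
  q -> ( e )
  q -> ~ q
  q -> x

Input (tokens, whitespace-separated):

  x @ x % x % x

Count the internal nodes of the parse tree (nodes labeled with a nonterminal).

19

[e [t [f [p [q x]]] @ [t [f [p [q x]]]]] % [e [t [f [p [q x]]]] % [e [t [f [p [q x]]]]]]]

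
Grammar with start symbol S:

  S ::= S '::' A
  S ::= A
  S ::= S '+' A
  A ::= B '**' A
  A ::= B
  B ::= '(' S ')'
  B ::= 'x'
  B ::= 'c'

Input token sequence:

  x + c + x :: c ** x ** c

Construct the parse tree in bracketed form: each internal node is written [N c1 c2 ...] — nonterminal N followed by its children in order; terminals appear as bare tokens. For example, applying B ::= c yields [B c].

S
S :: A
S + A :: A
S + A + A :: A
A + A + A :: A
B + A + A :: A
x + A + A :: A
x + B + A :: A
x + c + A :: A
x + c + B :: A
x + c + x :: A
x + c + x :: B ** A
x + c + x :: c ** A
x + c + x :: c ** B ** A
x + c + x :: c ** x ** A
x + c + x :: c ** x ** B
x + c + x :: c ** x ** c

[S [S [S [S [A [B x]]] + [A [B c]]] + [A [B x]]] :: [A [B c] ** [A [B x] ** [A [B c]]]]]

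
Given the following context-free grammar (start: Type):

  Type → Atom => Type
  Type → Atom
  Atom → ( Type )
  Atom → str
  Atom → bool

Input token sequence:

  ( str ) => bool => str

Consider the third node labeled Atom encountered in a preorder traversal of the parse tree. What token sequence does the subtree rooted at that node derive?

bool

[Type [Atom ( [Type [Atom str]] )] => [Type [Atom bool] => [Type [Atom str]]]]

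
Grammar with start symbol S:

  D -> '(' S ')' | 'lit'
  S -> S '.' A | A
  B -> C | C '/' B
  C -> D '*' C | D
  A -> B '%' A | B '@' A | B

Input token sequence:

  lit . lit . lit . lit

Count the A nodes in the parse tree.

[S [S [S [S [A [B [C [D lit]]]]] . [A [B [C [D lit]]]]] . [A [B [C [D lit]]]]] . [A [B [C [D lit]]]]]

4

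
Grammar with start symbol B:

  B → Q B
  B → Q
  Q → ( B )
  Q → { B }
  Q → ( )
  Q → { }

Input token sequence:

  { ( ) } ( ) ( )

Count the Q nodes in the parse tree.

4

[B [Q { [B [Q ( )]] }] [B [Q ( )] [B [Q ( )]]]]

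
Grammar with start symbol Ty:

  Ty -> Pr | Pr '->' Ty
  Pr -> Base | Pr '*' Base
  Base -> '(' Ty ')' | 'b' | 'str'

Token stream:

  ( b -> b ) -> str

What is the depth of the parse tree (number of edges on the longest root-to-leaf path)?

[Ty [Pr [Base ( [Ty [Pr [Base b]] -> [Ty [Pr [Base b]]]] )]] -> [Ty [Pr [Base str]]]]

7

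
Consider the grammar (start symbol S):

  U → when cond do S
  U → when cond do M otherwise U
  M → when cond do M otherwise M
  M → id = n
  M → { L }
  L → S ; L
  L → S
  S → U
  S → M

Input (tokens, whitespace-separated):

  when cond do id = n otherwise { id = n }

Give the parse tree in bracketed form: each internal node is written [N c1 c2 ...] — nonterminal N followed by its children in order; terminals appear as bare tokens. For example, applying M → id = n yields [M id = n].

[S [M when cond do [M id = n] otherwise [M { [L [S [M id = n]]] }]]]

S
M
when cond do M otherwise M
when cond do id = n otherwise M
when cond do id = n otherwise { L }
when cond do id = n otherwise { S }
when cond do id = n otherwise { M }
when cond do id = n otherwise { id = n }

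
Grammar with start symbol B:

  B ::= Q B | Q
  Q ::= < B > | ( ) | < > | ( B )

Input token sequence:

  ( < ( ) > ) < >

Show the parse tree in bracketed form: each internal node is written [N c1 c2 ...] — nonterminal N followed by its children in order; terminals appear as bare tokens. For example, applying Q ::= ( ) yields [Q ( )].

[B [Q ( [B [Q < [B [Q ( )]] >]] )] [B [Q < >]]]

B
Q B
( B ) B
( Q ) B
( < B > ) B
( < Q > ) B
( < ( ) > ) B
( < ( ) > ) Q
( < ( ) > ) < >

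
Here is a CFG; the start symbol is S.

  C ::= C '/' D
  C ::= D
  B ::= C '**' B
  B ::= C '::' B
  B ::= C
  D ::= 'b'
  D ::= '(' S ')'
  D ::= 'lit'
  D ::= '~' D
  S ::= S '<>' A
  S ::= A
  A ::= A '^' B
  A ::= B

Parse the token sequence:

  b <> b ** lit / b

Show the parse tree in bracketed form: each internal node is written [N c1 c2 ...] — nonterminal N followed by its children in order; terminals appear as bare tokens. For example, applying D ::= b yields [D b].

[S [S [A [B [C [D b]]]]] <> [A [B [C [D b]] ** [B [C [C [D lit]] / [D b]]]]]]

S
S <> A
A <> A
B <> A
C <> A
D <> A
b <> A
b <> B
b <> C ** B
b <> D ** B
b <> b ** B
b <> b ** C
b <> b ** C / D
b <> b ** D / D
b <> b ** lit / D
b <> b ** lit / b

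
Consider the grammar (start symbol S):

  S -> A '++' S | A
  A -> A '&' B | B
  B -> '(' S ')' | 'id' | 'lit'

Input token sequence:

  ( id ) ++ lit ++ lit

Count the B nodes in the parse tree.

[S [A [B ( [S [A [B id]]] )]] ++ [S [A [B lit]] ++ [S [A [B lit]]]]]

4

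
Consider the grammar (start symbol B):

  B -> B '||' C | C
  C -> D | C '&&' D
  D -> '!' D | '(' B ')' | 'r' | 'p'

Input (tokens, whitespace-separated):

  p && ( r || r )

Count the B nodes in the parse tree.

3

[B [C [C [D p]] && [D ( [B [B [C [D r]]] || [C [D r]]] )]]]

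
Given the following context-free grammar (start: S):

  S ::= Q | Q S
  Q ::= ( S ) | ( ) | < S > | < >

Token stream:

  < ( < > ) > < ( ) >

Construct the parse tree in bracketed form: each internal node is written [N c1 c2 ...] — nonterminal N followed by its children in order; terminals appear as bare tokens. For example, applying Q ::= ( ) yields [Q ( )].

S
Q S
< S > S
< Q > S
< ( S ) > S
< ( Q ) > S
< ( < > ) > S
< ( < > ) > Q
< ( < > ) > < S >
< ( < > ) > < Q >
< ( < > ) > < ( ) >

[S [Q < [S [Q ( [S [Q < >]] )]] >] [S [Q < [S [Q ( )]] >]]]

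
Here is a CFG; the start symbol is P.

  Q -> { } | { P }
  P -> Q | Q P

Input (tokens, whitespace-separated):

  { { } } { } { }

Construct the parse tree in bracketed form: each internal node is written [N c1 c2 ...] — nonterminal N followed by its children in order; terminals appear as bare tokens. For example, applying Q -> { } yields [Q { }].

P
Q P
{ P } P
{ Q } P
{ { } } P
{ { } } Q P
{ { } } { } P
{ { } } { } Q
{ { } } { } { }

[P [Q { [P [Q { }]] }] [P [Q { }] [P [Q { }]]]]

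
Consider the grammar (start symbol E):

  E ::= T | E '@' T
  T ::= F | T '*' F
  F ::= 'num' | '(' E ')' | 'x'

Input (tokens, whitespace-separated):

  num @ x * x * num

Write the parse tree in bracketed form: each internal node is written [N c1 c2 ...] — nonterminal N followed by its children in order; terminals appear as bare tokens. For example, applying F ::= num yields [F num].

[E [E [T [F num]]] @ [T [T [T [F x]] * [F x]] * [F num]]]

E
E @ T
T @ T
F @ T
num @ T
num @ T * F
num @ T * F * F
num @ F * F * F
num @ x * F * F
num @ x * x * F
num @ x * x * num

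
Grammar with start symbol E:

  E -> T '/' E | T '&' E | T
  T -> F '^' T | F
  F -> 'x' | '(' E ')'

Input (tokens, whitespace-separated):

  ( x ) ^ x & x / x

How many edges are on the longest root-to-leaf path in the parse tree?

[E [T [F ( [E [T [F x]]] )] ^ [T [F x]]] & [E [T [F x]] / [E [T [F x]]]]]

6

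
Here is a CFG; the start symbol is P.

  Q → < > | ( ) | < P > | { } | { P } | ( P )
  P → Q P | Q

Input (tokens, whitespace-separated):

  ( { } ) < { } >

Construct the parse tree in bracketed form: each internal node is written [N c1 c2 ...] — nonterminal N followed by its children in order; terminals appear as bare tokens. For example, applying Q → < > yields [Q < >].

P
Q P
( P ) P
( Q ) P
( { } ) P
( { } ) Q
( { } ) < P >
( { } ) < Q >
( { } ) < { } >

[P [Q ( [P [Q { }]] )] [P [Q < [P [Q { }]] >]]]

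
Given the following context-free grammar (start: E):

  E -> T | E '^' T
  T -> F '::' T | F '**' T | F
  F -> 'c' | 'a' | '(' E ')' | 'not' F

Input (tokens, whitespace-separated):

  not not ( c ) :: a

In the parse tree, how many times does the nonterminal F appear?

5

[E [T [F not [F not [F ( [E [T [F c]]] )]]] :: [T [F a]]]]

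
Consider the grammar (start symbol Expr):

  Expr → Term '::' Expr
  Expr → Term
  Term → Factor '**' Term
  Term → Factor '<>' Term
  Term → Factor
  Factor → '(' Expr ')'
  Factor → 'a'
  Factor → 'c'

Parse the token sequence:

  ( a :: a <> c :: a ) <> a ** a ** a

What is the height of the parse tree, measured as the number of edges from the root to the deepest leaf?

8

[Expr [Term [Factor ( [Expr [Term [Factor a]] :: [Expr [Term [Factor a] <> [Term [Factor c]]] :: [Expr [Term [Factor a]]]]] )] <> [Term [Factor a] ** [Term [Factor a] ** [Term [Factor a]]]]]]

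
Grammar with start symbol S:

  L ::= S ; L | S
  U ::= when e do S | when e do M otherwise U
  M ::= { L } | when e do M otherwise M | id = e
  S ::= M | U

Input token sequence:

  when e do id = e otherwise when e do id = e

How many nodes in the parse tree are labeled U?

2

[S [U when e do [M id = e] otherwise [U when e do [S [M id = e]]]]]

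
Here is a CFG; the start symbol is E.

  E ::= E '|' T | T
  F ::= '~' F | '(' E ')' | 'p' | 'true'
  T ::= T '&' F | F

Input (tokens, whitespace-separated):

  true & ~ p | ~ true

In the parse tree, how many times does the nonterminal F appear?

[E [E [T [T [F true]] & [F ~ [F p]]]] | [T [F ~ [F true]]]]

5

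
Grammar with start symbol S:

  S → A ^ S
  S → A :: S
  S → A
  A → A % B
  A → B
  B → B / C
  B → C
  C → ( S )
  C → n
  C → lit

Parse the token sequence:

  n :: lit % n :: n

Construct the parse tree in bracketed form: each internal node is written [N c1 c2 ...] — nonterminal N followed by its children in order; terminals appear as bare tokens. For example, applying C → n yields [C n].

[S [A [B [C n]]] :: [S [A [A [B [C lit]]] % [B [C n]]] :: [S [A [B [C n]]]]]]

S
A :: S
B :: S
C :: S
n :: S
n :: A :: S
n :: A % B :: S
n :: B % B :: S
n :: C % B :: S
n :: lit % B :: S
n :: lit % C :: S
n :: lit % n :: S
n :: lit % n :: A
n :: lit % n :: B
n :: lit % n :: C
n :: lit % n :: n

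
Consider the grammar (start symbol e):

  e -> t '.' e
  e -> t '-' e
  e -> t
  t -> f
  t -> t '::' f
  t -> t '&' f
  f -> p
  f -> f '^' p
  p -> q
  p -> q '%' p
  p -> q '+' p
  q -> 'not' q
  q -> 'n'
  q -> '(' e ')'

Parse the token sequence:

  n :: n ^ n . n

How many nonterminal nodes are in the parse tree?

17

[e [t [t [f [p [q n]]]] :: [f [f [p [q n]]] ^ [p [q n]]]] . [e [t [f [p [q n]]]]]]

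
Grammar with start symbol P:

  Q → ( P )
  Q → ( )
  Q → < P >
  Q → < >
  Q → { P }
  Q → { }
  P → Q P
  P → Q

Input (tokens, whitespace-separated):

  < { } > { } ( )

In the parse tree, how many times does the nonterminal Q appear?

[P [Q < [P [Q { }]] >] [P [Q { }] [P [Q ( )]]]]

4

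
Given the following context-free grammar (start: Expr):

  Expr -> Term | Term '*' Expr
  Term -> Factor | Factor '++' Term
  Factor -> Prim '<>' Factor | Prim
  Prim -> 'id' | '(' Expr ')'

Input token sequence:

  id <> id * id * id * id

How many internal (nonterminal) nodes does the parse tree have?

[Expr [Term [Factor [Prim id] <> [Factor [Prim id]]]] * [Expr [Term [Factor [Prim id]]] * [Expr [Term [Factor [Prim id]]] * [Expr [Term [Factor [Prim id]]]]]]]

18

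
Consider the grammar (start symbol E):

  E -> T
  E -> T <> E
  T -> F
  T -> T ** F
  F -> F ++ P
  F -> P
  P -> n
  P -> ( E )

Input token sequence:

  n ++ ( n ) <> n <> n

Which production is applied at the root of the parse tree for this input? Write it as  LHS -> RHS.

[E [T [F [F [P n]] ++ [P ( [E [T [F [P n]]]] )]]] <> [E [T [F [P n]]] <> [E [T [F [P n]]]]]]

E -> T <> E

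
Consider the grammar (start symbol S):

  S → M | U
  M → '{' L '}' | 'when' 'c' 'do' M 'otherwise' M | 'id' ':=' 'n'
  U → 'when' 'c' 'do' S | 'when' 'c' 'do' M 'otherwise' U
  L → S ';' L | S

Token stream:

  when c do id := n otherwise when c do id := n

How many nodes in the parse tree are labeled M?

[S [U when c do [M id := n] otherwise [U when c do [S [M id := n]]]]]

2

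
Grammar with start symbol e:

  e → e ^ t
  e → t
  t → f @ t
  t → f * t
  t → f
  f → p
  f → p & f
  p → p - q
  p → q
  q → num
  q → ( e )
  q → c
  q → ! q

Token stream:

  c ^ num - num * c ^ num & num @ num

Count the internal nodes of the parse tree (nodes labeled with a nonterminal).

28

[e [e [e [t [f [p [q c]]]]] ^ [t [f [p [p [q num]] - [q num]]] * [t [f [p [q c]]]]]] ^ [t [f [p [q num]] & [f [p [q num]]]] @ [t [f [p [q num]]]]]]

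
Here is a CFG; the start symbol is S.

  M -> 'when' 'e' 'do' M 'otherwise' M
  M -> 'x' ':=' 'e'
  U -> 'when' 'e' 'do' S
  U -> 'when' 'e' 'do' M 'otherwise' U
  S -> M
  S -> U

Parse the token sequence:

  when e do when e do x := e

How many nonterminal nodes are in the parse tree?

[S [U when e do [S [U when e do [S [M x := e]]]]]]

6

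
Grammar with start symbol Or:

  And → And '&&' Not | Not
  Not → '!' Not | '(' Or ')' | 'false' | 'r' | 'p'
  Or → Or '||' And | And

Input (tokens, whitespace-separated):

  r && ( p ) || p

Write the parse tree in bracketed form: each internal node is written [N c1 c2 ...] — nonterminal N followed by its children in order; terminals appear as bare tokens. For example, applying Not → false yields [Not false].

[Or [Or [And [And [Not r]] && [Not ( [Or [And [Not p]]] )]]] || [And [Not p]]]

Or
Or || And
And || And
And && Not || And
Not && Not || And
r && Not || And
r && ( Or ) || And
r && ( And ) || And
r && ( Not ) || And
r && ( p ) || And
r && ( p ) || Not
r && ( p ) || p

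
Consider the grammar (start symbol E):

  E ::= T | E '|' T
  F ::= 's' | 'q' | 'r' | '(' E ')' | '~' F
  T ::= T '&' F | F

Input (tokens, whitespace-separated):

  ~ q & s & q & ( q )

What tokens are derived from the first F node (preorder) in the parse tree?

[E [T [T [T [T [F ~ [F q]]] & [F s]] & [F q]] & [F ( [E [T [F q]]] )]]]

~ q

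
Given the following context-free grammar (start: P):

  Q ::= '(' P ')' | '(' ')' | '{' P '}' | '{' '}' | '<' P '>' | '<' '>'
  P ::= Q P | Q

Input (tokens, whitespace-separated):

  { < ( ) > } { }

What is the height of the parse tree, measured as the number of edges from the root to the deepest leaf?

[P [Q { [P [Q < [P [Q ( )]] >]] }] [P [Q { }]]]

6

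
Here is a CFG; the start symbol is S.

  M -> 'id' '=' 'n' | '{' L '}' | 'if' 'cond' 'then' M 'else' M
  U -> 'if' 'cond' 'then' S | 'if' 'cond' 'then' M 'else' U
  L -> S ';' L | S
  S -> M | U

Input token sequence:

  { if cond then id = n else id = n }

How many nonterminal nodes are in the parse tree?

[S [M { [L [S [M if cond then [M id = n] else [M id = n]]]] }]]

7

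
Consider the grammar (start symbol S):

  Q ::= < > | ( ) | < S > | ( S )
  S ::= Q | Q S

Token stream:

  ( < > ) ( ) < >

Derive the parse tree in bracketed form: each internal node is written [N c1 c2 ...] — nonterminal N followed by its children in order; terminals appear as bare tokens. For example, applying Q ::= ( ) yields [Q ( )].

[S [Q ( [S [Q < >]] )] [S [Q ( )] [S [Q < >]]]]

S
Q S
( S ) S
( Q ) S
( < > ) S
( < > ) Q S
( < > ) ( ) S
( < > ) ( ) Q
( < > ) ( ) < >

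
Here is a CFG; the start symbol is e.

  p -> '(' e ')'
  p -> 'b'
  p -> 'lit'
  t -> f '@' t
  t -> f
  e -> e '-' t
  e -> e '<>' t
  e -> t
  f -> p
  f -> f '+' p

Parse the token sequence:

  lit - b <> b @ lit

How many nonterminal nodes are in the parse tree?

[e [e [e [t [f [p lit]]]] - [t [f [p b]]]] <> [t [f [p b]] @ [t [f [p lit]]]]]

15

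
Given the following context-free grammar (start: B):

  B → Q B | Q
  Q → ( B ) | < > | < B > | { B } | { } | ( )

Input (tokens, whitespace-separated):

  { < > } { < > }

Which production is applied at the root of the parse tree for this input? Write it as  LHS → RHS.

[B [Q { [B [Q < >]] }] [B [Q { [B [Q < >]] }]]]

B → Q B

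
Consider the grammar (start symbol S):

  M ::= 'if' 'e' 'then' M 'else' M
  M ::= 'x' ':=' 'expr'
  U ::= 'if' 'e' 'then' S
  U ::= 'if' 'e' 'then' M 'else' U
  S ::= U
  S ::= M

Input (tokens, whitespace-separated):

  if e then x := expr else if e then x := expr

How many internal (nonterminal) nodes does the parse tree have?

[S [U if e then [M x := expr] else [U if e then [S [M x := expr]]]]]

6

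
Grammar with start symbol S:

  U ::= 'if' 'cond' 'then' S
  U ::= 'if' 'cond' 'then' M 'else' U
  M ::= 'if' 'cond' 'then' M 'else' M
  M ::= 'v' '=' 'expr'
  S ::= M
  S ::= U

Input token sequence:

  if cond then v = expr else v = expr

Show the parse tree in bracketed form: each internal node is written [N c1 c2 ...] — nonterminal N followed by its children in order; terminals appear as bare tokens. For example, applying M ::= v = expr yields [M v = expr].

[S [M if cond then [M v = expr] else [M v = expr]]]

S
M
if cond then M else M
if cond then v = expr else M
if cond then v = expr else v = expr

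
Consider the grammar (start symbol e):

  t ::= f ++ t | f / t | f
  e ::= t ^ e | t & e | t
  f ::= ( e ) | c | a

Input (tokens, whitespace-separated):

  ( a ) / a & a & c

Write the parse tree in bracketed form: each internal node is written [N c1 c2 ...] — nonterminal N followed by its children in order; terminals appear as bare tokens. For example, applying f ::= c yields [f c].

e
t & e
f / t & e
( e ) / t & e
( t ) / t & e
( f ) / t & e
( a ) / t & e
( a ) / f & e
( a ) / a & e
( a ) / a & t & e
( a ) / a & f & e
( a ) / a & a & e
( a ) / a & a & t
( a ) / a & a & f
( a ) / a & a & c

[e [t [f ( [e [t [f a]]] )] / [t [f a]]] & [e [t [f a]] & [e [t [f c]]]]]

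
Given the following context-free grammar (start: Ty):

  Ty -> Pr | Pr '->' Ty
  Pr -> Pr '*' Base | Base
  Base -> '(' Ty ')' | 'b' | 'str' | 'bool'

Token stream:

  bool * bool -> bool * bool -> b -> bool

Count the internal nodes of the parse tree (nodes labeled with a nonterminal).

16

[Ty [Pr [Pr [Base bool]] * [Base bool]] -> [Ty [Pr [Pr [Base bool]] * [Base bool]] -> [Ty [Pr [Base b]] -> [Ty [Pr [Base bool]]]]]]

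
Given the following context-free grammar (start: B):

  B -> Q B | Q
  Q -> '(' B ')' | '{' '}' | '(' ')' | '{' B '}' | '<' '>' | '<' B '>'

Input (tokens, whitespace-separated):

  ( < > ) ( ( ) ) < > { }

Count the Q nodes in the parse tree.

6

[B [Q ( [B [Q < >]] )] [B [Q ( [B [Q ( )]] )] [B [Q < >] [B [Q { }]]]]]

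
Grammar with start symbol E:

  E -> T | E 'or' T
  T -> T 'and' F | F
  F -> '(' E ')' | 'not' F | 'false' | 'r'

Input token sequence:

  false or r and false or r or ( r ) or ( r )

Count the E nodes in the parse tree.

7

[E [E [E [E [E [T [F false]]] or [T [T [F r]] and [F false]]] or [T [F r]]] or [T [F ( [E [T [F r]]] )]]] or [T [F ( [E [T [F r]]] )]]]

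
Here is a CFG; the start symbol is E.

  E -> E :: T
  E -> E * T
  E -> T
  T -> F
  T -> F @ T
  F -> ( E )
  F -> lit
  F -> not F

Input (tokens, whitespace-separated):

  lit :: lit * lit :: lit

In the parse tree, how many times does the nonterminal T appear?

[E [E [E [E [T [F lit]]] :: [T [F lit]]] * [T [F lit]]] :: [T [F lit]]]

4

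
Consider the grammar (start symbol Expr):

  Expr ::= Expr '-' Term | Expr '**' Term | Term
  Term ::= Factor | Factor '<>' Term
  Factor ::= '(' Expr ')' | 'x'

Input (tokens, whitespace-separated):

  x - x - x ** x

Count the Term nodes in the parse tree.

4

[Expr [Expr [Expr [Expr [Term [Factor x]]] - [Term [Factor x]]] - [Term [Factor x]]] ** [Term [Factor x]]]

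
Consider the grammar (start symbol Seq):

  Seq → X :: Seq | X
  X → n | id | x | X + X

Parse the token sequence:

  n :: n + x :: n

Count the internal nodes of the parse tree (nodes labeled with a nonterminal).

8

[Seq [X n] :: [Seq [X [X n] + [X x]] :: [Seq [X n]]]]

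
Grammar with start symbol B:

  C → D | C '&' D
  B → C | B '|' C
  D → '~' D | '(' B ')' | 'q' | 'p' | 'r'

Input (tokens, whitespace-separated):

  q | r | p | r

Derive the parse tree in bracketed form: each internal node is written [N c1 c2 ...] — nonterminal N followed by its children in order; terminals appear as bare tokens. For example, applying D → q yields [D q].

[B [B [B [B [C [D q]]] | [C [D r]]] | [C [D p]]] | [C [D r]]]

B
B | C
B | C | C
B | C | C | C
C | C | C | C
D | C | C | C
q | C | C | C
q | D | C | C
q | r | C | C
q | r | D | C
q | r | p | C
q | r | p | D
q | r | p | r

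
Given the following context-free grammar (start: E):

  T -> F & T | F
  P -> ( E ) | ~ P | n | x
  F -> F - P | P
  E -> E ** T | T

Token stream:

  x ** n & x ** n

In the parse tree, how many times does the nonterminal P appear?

[E [E [E [T [F [P x]]]] ** [T [F [P n]] & [T [F [P x]]]]] ** [T [F [P n]]]]

4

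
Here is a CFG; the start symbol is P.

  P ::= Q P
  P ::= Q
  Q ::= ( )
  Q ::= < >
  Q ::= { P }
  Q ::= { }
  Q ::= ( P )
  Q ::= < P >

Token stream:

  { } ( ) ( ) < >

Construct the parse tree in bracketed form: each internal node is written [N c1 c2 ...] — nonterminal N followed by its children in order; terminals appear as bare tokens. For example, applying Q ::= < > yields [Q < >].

[P [Q { }] [P [Q ( )] [P [Q ( )] [P [Q < >]]]]]

P
Q P
{ } P
{ } Q P
{ } ( ) P
{ } ( ) Q P
{ } ( ) ( ) P
{ } ( ) ( ) Q
{ } ( ) ( ) < >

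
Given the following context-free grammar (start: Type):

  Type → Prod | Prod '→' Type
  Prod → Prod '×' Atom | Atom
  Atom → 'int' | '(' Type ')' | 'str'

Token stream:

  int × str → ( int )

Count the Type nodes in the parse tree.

[Type [Prod [Prod [Atom int]] × [Atom str]] → [Type [Prod [Atom ( [Type [Prod [Atom int]]] )]]]]

3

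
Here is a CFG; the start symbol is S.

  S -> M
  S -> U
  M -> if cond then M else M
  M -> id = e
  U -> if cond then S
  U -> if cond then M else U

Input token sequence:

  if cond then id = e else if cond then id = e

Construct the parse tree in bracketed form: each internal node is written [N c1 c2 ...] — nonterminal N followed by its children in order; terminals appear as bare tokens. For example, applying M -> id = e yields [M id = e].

[S [U if cond then [M id = e] else [U if cond then [S [M id = e]]]]]

S
U
if cond then M else U
if cond then id = e else U
if cond then id = e else if cond then S
if cond then id = e else if cond then M
if cond then id = e else if cond then id = e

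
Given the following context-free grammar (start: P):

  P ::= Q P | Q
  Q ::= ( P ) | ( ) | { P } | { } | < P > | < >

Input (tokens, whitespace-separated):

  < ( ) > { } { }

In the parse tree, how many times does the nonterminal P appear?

4

[P [Q < [P [Q ( )]] >] [P [Q { }] [P [Q { }]]]]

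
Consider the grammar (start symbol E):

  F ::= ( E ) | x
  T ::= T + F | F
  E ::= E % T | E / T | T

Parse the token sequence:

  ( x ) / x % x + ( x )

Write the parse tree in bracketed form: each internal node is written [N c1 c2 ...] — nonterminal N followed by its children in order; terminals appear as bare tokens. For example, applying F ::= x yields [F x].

E
E % T
E / T % T
T / T % T
F / T % T
( E ) / T % T
( T ) / T % T
( F ) / T % T
( x ) / T % T
( x ) / F % T
( x ) / x % T
( x ) / x % T + F
( x ) / x % F + F
( x ) / x % x + F
( x ) / x % x + ( E )
( x ) / x % x + ( T )
( x ) / x % x + ( F )
( x ) / x % x + ( x )

[E [E [E [T [F ( [E [T [F x]]] )]]] / [T [F x]]] % [T [T [F x]] + [F ( [E [T [F x]]] )]]]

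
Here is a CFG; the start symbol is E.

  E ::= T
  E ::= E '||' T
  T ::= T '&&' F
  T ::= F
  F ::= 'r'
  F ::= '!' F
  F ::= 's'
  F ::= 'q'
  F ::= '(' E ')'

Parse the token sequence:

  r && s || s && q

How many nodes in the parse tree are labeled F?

4

[E [E [T [T [F r]] && [F s]]] || [T [T [F s]] && [F q]]]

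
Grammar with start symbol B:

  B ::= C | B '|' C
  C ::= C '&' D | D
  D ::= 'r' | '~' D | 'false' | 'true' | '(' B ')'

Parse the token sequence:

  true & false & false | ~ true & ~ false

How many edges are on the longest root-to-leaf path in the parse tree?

6

[B [B [C [C [C [D true]] & [D false]] & [D false]]] | [C [C [D ~ [D true]]] & [D ~ [D false]]]]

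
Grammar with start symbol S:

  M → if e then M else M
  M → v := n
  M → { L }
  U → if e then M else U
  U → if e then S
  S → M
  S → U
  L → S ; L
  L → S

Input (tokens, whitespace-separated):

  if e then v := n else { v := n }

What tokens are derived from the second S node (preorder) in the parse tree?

v := n

[S [M if e then [M v := n] else [M { [L [S [M v := n]]] }]]]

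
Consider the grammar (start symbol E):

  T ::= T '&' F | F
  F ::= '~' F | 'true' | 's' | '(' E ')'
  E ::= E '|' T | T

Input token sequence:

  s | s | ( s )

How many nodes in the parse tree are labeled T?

4

[E [E [E [T [F s]]] | [T [F s]]] | [T [F ( [E [T [F s]]] )]]]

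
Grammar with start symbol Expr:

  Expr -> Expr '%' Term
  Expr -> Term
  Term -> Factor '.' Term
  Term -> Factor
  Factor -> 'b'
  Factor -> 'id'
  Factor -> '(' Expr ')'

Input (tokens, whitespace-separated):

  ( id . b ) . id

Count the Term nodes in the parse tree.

[Expr [Term [Factor ( [Expr [Term [Factor id] . [Term [Factor b]]]] )] . [Term [Factor id]]]]

4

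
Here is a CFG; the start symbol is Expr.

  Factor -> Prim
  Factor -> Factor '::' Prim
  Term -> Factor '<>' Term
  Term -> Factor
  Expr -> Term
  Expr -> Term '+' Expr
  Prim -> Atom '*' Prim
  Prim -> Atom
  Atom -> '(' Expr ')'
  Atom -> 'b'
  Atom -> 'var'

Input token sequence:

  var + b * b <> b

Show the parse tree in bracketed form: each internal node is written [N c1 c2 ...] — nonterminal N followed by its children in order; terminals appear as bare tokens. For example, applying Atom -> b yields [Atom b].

Expr
Term + Expr
Factor + Expr
Prim + Expr
Atom + Expr
var + Expr
var + Term
var + Factor <> Term
var + Prim <> Term
var + Atom * Prim <> Term
var + b * Prim <> Term
var + b * Atom <> Term
var + b * b <> Term
var + b * b <> Factor
var + b * b <> Prim
var + b * b <> Atom
var + b * b <> b

[Expr [Term [Factor [Prim [Atom var]]]] + [Expr [Term [Factor [Prim [Atom b] * [Prim [Atom b]]]] <> [Term [Factor [Prim [Atom b]]]]]]]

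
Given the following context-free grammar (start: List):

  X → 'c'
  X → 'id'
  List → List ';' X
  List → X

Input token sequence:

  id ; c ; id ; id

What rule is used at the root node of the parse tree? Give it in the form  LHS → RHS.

List → List ';' X

[List [List [List [List [X id]] ; [X c]] ; [X id]] ; [X id]]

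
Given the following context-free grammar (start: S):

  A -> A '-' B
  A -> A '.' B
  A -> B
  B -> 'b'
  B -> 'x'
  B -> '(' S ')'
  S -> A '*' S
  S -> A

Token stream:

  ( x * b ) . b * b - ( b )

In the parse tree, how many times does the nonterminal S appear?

5

[S [A [A [B ( [S [A [B x]] * [S [A [B b]]]] )]] . [B b]] * [S [A [A [B b]] - [B ( [S [A [B b]]] )]]]]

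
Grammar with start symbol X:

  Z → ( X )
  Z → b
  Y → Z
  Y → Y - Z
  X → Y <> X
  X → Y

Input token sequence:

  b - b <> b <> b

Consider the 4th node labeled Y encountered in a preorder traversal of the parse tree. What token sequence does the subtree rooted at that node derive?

[X [Y [Y [Z b]] - [Z b]] <> [X [Y [Z b]] <> [X [Y [Z b]]]]]

b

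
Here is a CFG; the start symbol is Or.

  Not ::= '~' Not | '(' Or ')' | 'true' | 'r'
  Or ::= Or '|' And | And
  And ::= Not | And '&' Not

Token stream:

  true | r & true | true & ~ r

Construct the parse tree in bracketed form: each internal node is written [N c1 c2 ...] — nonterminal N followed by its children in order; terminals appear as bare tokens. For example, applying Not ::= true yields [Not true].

[Or [Or [Or [And [Not true]]] | [And [And [Not r]] & [Not true]]] | [And [And [Not true]] & [Not ~ [Not r]]]]

Or
Or | And
Or | And | And
And | And | And
Not | And | And
true | And | And
true | And & Not | And
true | Not & Not | And
true | r & Not | And
true | r & true | And
true | r & true | And & Not
true | r & true | Not & Not
true | r & true | true & Not
true | r & true | true & ~ Not
true | r & true | true & ~ r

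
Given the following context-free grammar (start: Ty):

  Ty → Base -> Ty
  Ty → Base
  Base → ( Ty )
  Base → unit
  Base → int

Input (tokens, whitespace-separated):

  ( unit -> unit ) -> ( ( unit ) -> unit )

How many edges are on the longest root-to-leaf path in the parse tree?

7

[Ty [Base ( [Ty [Base unit] -> [Ty [Base unit]]] )] -> [Ty [Base ( [Ty [Base ( [Ty [Base unit]] )] -> [Ty [Base unit]]] )]]]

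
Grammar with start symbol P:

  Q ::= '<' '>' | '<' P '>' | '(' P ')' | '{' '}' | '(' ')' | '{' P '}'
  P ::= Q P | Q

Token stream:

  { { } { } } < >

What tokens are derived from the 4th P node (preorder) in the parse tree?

< >

[P [Q { [P [Q { }] [P [Q { }]]] }] [P [Q < >]]]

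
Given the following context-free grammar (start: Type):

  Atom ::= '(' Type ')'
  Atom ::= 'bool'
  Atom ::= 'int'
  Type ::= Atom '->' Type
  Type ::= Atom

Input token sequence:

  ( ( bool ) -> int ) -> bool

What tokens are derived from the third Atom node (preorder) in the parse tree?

bool

[Type [Atom ( [Type [Atom ( [Type [Atom bool]] )] -> [Type [Atom int]]] )] -> [Type [Atom bool]]]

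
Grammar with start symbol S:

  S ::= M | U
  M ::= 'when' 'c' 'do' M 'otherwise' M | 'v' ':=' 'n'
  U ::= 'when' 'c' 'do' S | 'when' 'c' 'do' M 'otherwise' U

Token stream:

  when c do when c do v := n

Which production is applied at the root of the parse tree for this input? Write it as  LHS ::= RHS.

S ::= U

[S [U when c do [S [U when c do [S [M v := n]]]]]]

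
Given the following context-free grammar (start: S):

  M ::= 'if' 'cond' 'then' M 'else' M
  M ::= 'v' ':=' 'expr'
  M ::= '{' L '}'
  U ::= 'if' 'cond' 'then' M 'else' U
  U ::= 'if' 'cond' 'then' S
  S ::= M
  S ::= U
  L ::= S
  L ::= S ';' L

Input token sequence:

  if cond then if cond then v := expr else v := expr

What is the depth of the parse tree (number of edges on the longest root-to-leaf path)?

5

[S [U if cond then [S [M if cond then [M v := expr] else [M v := expr]]]]]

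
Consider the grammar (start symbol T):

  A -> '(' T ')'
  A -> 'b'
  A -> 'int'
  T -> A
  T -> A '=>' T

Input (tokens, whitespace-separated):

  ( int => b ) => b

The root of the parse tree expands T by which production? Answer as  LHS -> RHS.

T -> A '=>' T

[T [A ( [T [A int] => [T [A b]]] )] => [T [A b]]]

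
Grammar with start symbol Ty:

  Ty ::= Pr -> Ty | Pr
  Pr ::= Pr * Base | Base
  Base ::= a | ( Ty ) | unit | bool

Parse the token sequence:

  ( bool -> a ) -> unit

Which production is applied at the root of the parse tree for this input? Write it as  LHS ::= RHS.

Ty ::= Pr -> Ty

[Ty [Pr [Base ( [Ty [Pr [Base bool]] -> [Ty [Pr [Base a]]]] )]] -> [Ty [Pr [Base unit]]]]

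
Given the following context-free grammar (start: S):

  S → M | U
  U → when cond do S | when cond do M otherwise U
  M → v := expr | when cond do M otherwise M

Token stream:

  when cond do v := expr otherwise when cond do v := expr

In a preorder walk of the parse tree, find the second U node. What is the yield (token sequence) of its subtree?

when cond do v := expr

[S [U when cond do [M v := expr] otherwise [U when cond do [S [M v := expr]]]]]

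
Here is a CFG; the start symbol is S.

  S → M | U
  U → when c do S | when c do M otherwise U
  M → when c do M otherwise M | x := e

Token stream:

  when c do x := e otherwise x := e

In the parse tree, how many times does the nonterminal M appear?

3

[S [M when c do [M x := e] otherwise [M x := e]]]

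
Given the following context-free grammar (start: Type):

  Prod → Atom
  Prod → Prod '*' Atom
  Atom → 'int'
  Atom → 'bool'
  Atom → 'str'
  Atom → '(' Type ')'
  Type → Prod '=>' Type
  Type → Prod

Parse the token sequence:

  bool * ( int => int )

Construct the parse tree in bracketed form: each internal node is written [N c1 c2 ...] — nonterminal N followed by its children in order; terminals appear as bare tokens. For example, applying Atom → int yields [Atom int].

[Type [Prod [Prod [Atom bool]] * [Atom ( [Type [Prod [Atom int]] => [Type [Prod [Atom int]]]] )]]]

Type
Prod
Prod * Atom
Atom * Atom
bool * Atom
bool * ( Type )
bool * ( Prod => Type )
bool * ( Atom => Type )
bool * ( int => Type )
bool * ( int => Prod )
bool * ( int => Atom )
bool * ( int => int )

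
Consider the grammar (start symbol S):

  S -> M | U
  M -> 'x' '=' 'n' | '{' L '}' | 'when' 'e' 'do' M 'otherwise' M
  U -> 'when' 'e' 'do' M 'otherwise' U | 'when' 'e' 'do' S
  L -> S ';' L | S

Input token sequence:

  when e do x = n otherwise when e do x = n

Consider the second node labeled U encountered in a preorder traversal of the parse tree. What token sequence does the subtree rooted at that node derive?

[S [U when e do [M x = n] otherwise [U when e do [S [M x = n]]]]]

when e do x = n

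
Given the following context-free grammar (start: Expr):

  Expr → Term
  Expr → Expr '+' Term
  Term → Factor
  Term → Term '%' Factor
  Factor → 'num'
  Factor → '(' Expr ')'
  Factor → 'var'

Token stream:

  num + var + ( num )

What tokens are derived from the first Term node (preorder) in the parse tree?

[Expr [Expr [Expr [Term [Factor num]]] + [Term [Factor var]]] + [Term [Factor ( [Expr [Term [Factor num]]] )]]]

num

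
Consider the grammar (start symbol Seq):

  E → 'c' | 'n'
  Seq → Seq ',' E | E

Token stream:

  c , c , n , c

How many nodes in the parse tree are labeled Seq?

[Seq [Seq [Seq [Seq [E c]] , [E c]] , [E n]] , [E c]]

4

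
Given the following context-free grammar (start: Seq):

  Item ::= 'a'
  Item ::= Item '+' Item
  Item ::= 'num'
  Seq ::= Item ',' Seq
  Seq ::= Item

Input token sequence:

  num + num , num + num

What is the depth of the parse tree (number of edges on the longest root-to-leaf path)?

4

[Seq [Item [Item num] + [Item num]] , [Seq [Item [Item num] + [Item num]]]]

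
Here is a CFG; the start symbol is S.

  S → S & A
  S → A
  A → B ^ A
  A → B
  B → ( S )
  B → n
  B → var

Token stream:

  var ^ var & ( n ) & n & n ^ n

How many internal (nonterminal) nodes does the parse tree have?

[S [S [S [S [A [B var] ^ [A [B var]]]] & [A [B ( [S [A [B n]]] )]]] & [A [B n]]] & [A [B n] ^ [A [B n]]]]

19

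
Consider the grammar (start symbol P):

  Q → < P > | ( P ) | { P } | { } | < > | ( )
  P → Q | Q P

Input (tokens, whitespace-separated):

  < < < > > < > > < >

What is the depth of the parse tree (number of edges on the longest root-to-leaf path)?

6

[P [Q < [P [Q < [P [Q < >]] >] [P [Q < >]]] >] [P [Q < >]]]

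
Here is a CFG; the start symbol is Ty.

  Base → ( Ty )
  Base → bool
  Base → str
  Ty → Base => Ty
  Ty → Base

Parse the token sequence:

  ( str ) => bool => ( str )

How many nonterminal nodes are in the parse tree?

[Ty [Base ( [Ty [Base str]] )] => [Ty [Base bool] => [Ty [Base ( [Ty [Base str]] )]]]]

10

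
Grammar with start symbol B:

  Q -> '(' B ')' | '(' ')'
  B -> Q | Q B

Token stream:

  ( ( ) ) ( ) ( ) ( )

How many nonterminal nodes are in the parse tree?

10

[B [Q ( [B [Q ( )]] )] [B [Q ( )] [B [Q ( )] [B [Q ( )]]]]]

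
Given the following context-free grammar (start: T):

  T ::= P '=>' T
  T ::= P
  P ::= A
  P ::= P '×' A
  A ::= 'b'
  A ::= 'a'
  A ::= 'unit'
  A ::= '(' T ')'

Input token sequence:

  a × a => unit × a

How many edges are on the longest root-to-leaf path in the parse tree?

5

[T [P [P [A a]] × [A a]] => [T [P [P [A unit]] × [A a]]]]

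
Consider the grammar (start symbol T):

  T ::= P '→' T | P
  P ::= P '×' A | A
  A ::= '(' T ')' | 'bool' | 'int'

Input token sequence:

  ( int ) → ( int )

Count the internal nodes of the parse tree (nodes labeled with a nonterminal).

12

[T [P [A ( [T [P [A int]]] )]] → [T [P [A ( [T [P [A int]]] )]]]]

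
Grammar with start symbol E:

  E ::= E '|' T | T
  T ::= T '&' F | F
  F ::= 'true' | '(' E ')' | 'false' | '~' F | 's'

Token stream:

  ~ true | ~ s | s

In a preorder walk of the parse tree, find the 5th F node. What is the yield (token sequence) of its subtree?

s

[E [E [E [T [F ~ [F true]]]] | [T [F ~ [F s]]]] | [T [F s]]]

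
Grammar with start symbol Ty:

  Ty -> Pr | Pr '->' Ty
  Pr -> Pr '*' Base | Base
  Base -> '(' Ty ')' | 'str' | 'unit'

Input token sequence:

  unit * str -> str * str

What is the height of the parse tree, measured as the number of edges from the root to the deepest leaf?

5

[Ty [Pr [Pr [Base unit]] * [Base str]] -> [Ty [Pr [Pr [Base str]] * [Base str]]]]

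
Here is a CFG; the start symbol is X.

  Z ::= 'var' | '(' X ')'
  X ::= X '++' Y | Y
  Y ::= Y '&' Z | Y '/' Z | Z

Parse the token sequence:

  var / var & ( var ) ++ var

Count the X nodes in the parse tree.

[X [X [Y [Y [Y [Z var]] / [Z var]] & [Z ( [X [Y [Z var]]] )]]] ++ [Y [Z var]]]

3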